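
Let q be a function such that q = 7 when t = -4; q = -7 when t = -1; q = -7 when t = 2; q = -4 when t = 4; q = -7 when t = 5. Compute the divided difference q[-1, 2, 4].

q[-1,2] = (-7 - (-7)) / (2 - (-1)) = 0
q[2,4] = (-4 - (-7)) / (4 - 2) = 3/2
q[-1,2,4] = (3/2 - 0) / (4 - (-1)) = 3/10

3/10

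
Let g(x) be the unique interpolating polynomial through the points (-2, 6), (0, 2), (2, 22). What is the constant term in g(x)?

Build the Lagrange basis polynomials:
L_0(x) = x(x - 2) / [8] = (1/8)x^2 - (1/4)x
L_1(x) = (x + 2)(x - 2) / [-4] = -(1/4)x^2 + 1
L_2(x) = (x + 2)x / [8] = (1/8)x^2 + (1/4)x
g(x) = 6·L_0 + 2·L_1 + 22·L_2
Only the constant term is needed; take it from each L_i and combine:
6·(0) + 2·(1) + 22·(0) = 2

2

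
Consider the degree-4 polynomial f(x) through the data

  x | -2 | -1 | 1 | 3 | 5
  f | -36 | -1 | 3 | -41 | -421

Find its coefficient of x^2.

Build the Lagrange basis polynomials:
L_0(x) = (x + 1)(x - 1)(x - 3)(x - 5) / [105] = (1/105)x^4 - (8/105)x^3 + (2/15)x^2 + (8/105)x - 1/7
L_1(x) = (x + 2)(x - 1)(x - 3)(x - 5) / [-48] = -(1/48)x^4 + (7/48)x^3 - (5/48)x^2 - (31/48)x + 5/8
L_2(x) = (x + 2)(x + 1)(x - 3)(x - 5) / [48] = (1/48)x^4 - (5/48)x^3 - (7/48)x^2 + (29/48)x + 5/8
L_3(x) = (x + 2)(x + 1)(x - 1)(x - 5) / [-80] = -(1/80)x^4 + (3/80)x^3 + (11/80)x^2 - (3/80)x - 1/8
L_4(x) = (x + 2)(x + 1)(x - 1)(x - 3) / [336] = (1/336)x^4 - (1/336)x^3 - (1/48)x^2 + (1/336)x + 1/56
f(x) = (-36)·L_0 + (-1)·L_1 + 3·L_2 + (-41)·L_3 + (-421)·L_4
Only the coefficient of x^2 is needed; take it from each L_i and combine:
(-36)·(2/15) + (-1)·(-5/48) + 3·(-7/48) + (-41)·(11/80) + (-421)·(-1/48) = -2

-2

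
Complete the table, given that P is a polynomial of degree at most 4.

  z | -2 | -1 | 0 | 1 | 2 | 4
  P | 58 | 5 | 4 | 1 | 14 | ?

The 5 known values determine P uniquely (degree ≤ 4).
Evaluate each Lagrange basis at z = 4:
L_0(4) = (5)·(4)·(3)·(2)/[(-1)·(-2)·(-3)·(-4)] = 5
L_1(4) = (6)·(4)·(3)·(2)/[(1)·(-1)·(-2)·(-3)] = -24
L_2(4) = (6)·(5)·(3)·(2)/[(2)·(1)·(-1)·(-2)] = 45
L_3(4) = (6)·(5)·(4)·(2)/[(3)·(2)·(1)·(-1)] = -40
L_4(4) = (6)·(5)·(4)·(3)/[(4)·(3)·(2)·(1)] = 15
Sum: 58·(5) + 5·(-24) + 4·(45) + 1·(-40) + 14·(15) = 520

520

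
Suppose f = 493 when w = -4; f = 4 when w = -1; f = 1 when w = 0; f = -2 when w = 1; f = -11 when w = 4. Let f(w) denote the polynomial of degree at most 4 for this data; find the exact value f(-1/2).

13/16

Using Newton's divided-difference form:
f[-4,-1] = (4 - 493) / (-1 - (-4)) = -163
f[-1,0] = (1 - 4) / (0 - (-1)) = -3
f[0,1] = (-2 - 1) / (1 - 0) = -3
f[1,4] = (-11 - (-2)) / (4 - 1) = -3
f[-4,-1,0] = (-3 - (-163)) / (0 - (-4)) = 40
f[-1,0,1] = (-3 - (-3)) / (1 - (-1)) = 0
f[0,1,4] = (-3 - (-3)) / (4 - 0) = 0
f[-4,-1,0,1] = (0 - 40) / (1 - (-4)) = -8
f[-1,0,1,4] = (0 - 0) / (4 - (-1)) = 0
f[-4,-1,0,1,4] = (0 - (-8)) / (4 - (-4)) = 1
f(-1/2) = 493 + (-163)·(7/2) + 40·(7/2)·(1/2) + (-8)·(7/2)·(1/2)·(-1/2) + 1·(7/2)·(1/2)·(-1/2)·(-3/2) = 13/16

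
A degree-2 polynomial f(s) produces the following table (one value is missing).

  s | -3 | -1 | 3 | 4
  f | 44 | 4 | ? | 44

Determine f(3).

The 3 known values determine f uniquely (degree ≤ 2).
Evaluate each Lagrange basis at s = 3:
L_0(3) = (4)·(-1)/[(-2)·(-7)] = -2/7
L_1(3) = (6)·(-1)/[(2)·(-5)] = 3/5
L_2(3) = (6)·(4)/[(7)·(5)] = 24/35
Sum: 44·(-2/7) + 4·(3/5) + 44·(24/35) = 20

20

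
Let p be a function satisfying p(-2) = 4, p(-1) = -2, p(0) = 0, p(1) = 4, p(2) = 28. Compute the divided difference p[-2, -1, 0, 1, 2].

1

p[-2,-1] = (-2 - 4) / (-1 - (-2)) = -6
p[-1,0] = (0 - (-2)) / (0 - (-1)) = 2
p[0,1] = (4 - 0) / (1 - 0) = 4
p[1,2] = (28 - 4) / (2 - 1) = 24
p[-2,-1,0] = (2 - (-6)) / (0 - (-2)) = 4
p[-1,0,1] = (4 - 2) / (1 - (-1)) = 1
p[0,1,2] = (24 - 4) / (2 - 0) = 10
p[-2,-1,0,1] = (1 - 4) / (1 - (-2)) = -1
p[-1,0,1,2] = (10 - 1) / (2 - (-1)) = 3
p[-2,-1,0,1,2] = (3 - (-1)) / (2 - (-2)) = 1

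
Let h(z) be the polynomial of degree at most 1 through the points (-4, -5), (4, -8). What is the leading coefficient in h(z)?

-3/8

Build the Lagrange basis polynomials:
L_0(z) = (z - 4) / [-8] = -(1/8)z + 1/2
L_1(z) = (z + 4) / [8] = (1/8)z + 1/2
h(z) = (-5)·L_0 + (-8)·L_1
Only the coefficient of z is needed; take it from each L_i and combine:
(-5)·(-1/8) + (-8)·(1/8) = -3/8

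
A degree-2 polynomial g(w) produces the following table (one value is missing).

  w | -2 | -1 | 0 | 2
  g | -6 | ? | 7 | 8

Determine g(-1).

2

The 3 known values determine g uniquely (degree ≤ 2).
Evaluate each Lagrange basis at w = -1:
L_0(-1) = (-1)·(-3)/[(-2)·(-4)] = 3/8
L_1(-1) = (1)·(-3)/[(2)·(-2)] = 3/4
L_2(-1) = (1)·(-1)/[(4)·(2)] = -1/8
Sum: (-6)·(3/8) + 7·(3/4) + 8·(-1/8) = 2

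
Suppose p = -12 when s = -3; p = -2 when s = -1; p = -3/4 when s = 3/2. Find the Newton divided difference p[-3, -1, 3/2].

-1

p[-3,-1] = (-2 - (-12)) / (-1 - (-3)) = 5
p[-1,3/2] = (-3/4 - (-2)) / (3/2 - (-1)) = 1/2
p[-3,-1,3/2] = (1/2 - 5) / (3/2 - (-3)) = -1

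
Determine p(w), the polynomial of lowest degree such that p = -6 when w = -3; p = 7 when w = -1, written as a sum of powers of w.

p(w) = (13/2)w + 27/2

L_0(w) = (w + 1) / [-2] = -(1/2)w - 1/2
L_1(w) = (w + 3) / [2] = (1/2)w + 3/2
p(w) = (-6)·L_0 + 7·L_1
  (-6)·L_0(w) = 3w + 3
  7·L_1(w) = (7/2)w + 21/2
Adding term by term: (13/2)w + 27/2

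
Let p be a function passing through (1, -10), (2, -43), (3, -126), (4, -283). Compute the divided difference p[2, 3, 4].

p[2,3] = (-126 - (-43)) / (3 - 2) = -83
p[3,4] = (-283 - (-126)) / (4 - 3) = -157
p[2,3,4] = (-157 - (-83)) / (4 - 2) = -37

-37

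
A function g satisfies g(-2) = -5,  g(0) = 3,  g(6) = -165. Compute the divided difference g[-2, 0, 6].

g[-2,0] = (3 - (-5)) / (0 - (-2)) = 4
g[0,6] = (-165 - 3) / (6 - 0) = -28
g[-2,0,6] = (-28 - 4) / (6 - (-2)) = -4

-4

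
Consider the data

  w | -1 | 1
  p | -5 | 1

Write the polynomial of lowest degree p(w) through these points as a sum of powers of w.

Build the Lagrange basis polynomials:
L_0(w) = (w - 1) / [-2] = -(1/2)w + 1/2
L_1(w) = (w + 1) / [2] = (1/2)w + 1/2
p(w) = (-5)·L_0 + 1·L_1
  (-5)·L_0(w) = (5/2)w - 5/2
  1·L_1(w) = (1/2)w + 1/2
Adding term by term: 3w - 2

p(w) = 3w - 2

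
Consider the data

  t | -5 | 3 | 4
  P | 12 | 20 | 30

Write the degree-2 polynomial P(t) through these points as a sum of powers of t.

L_0(t) = (t - 3)(t - 4) / [72] = (1/72)t^2 - (7/72)t + 1/6
L_1(t) = (t + 5)(t - 4) / [-8] = -(1/8)t^2 - (1/8)t + 5/2
L_2(t) = (t + 5)(t - 3) / [9] = (1/9)t^2 + (2/9)t - 5/3
P(t) = 12·L_0 + 20·L_1 + 30·L_2
  12·L_0(t) = (1/6)t^2 - (7/6)t + 2
  20·L_1(t) = -(5/2)t^2 - (5/2)t + 50
  30·L_2(t) = (10/3)t^2 + (20/3)t - 50
Adding term by term: t^2 + 3t + 2

P(t) = t^2 + 3t + 2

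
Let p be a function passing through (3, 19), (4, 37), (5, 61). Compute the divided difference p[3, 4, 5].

3

p[3,4] = (37 - 19) / (4 - 3) = 18
p[4,5] = (61 - 37) / (5 - 4) = 24
p[3,4,5] = (24 - 18) / (5 - 3) = 3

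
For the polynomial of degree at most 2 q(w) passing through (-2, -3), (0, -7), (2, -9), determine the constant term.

L_0(w) = w(w - 2) / [8] = (1/8)w^2 - (1/4)w
L_1(w) = (w + 2)(w - 2) / [-4] = -(1/4)w^2 + 1
L_2(w) = (w + 2)w / [8] = (1/8)w^2 + (1/4)w
q(w) = (-3)·L_0 + (-7)·L_1 + (-9)·L_2
Only the constant term is needed; take it from each L_i and combine:
(-3)·(0) + (-7)·(1) + (-9)·(0) = -7

-7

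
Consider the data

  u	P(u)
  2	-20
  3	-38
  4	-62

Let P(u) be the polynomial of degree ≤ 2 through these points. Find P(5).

-92

Evaluate each Lagrange basis at u = 5:
L_0(5) = (2)·(1)/[(-1)·(-2)] = 1
L_1(5) = (3)·(1)/[(1)·(-1)] = -3
L_2(5) = (3)·(2)/[(2)·(1)] = 3
Sum: (-20)·(1) + (-38)·(-3) + (-62)·(3) = -92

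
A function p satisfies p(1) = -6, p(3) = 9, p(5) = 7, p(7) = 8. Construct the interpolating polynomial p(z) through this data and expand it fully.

p(z) = (5/12)z^3 - (47/8)z^2 + (307/12)z - 209/8

L_0(z) = (z - 3)(z - 5)(z - 7) / [-48] = -(1/48)z^3 + (5/16)z^2 - (71/48)z + 35/16
L_1(z) = (z - 1)(z - 5)(z - 7) / [16] = (1/16)z^3 - (13/16)z^2 + (47/16)z - 35/16
L_2(z) = (z - 1)(z - 3)(z - 7) / [-16] = -(1/16)z^3 + (11/16)z^2 - (31/16)z + 21/16
L_3(z) = (z - 1)(z - 3)(z - 5) / [48] = (1/48)z^3 - (3/16)z^2 + (23/48)z - 5/16
p(z) = (-6)·L_0 + 9·L_1 + 7·L_2 + 8·L_3
  (-6)·L_0(z) = (1/8)z^3 - (15/8)z^2 + (71/8)z - 105/8
  9·L_1(z) = (9/16)z^3 - (117/16)z^2 + (423/16)z - 315/16
  7·L_2(z) = -(7/16)z^3 + (77/16)z^2 - (217/16)z + 147/16
  8·L_3(z) = (1/6)z^3 - (3/2)z^2 + (23/6)z - 5/2
Adding term by term: (5/12)z^3 - (47/8)z^2 + (307/12)z - 209/8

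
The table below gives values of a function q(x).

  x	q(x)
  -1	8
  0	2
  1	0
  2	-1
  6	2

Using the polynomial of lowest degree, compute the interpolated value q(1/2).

3251/4480

Evaluate each Lagrange basis at x = 1/2:
L_0(1/2) = (1/2)·(-1/2)·(-3/2)·(-11/2)/[(-1)·(-2)·(-3)·(-7)] = -11/224
L_1(1/2) = (3/2)·(-1/2)·(-3/2)·(-11/2)/[(1)·(-1)·(-2)·(-6)] = 33/64
L_2(1/2) = (3/2)·(1/2)·(-3/2)·(-11/2)/[(2)·(1)·(-1)·(-5)] = 99/160
L_3(1/2) = (3/2)·(1/2)·(-1/2)·(-11/2)/[(3)·(2)·(1)·(-4)] = -11/128
L_4(1/2) = (3/2)·(1/2)·(-1/2)·(-3/2)/[(7)·(6)·(5)·(4)] = 3/4480
Sum: 8·(-11/224) + 2·(33/64) + 0 + (-1)·(-11/128) + 2·(3/4480) = 3251/4480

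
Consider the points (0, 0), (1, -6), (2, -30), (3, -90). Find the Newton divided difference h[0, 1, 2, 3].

h[0,1] = (-6 - 0) / (1 - 0) = -6
h[1,2] = (-30 - (-6)) / (2 - 1) = -24
h[2,3] = (-90 - (-30)) / (3 - 2) = -60
h[0,1,2] = (-24 - (-6)) / (2 - 0) = -9
h[1,2,3] = (-60 - (-24)) / (3 - 1) = -18
h[0,1,2,3] = (-18 - (-9)) / (3 - 0) = -3

-3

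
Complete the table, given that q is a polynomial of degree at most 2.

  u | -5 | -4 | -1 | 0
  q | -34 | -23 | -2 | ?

The 3 known values determine q uniquely (degree ≤ 2).
Evaluate each Lagrange basis at u = 0:
L_0(0) = (4)·(1)/[(-1)·(-4)] = 1
L_1(0) = (5)·(1)/[(1)·(-3)] = -5/3
L_2(0) = (5)·(4)/[(4)·(3)] = 5/3
Sum: (-34)·(1) + (-23)·(-5/3) + (-2)·(5/3) = 1

1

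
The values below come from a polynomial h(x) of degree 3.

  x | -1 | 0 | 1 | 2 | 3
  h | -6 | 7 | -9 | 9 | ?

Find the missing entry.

124

The 4 known values determine h uniquely (degree ≤ 3).
L_0(3) = (3)·(2)·(1)/[(-1)·(-2)·(-3)] = -1
L_1(3) = (4)·(2)·(1)/[(1)·(-1)·(-2)] = 4
L_2(3) = (4)·(3)·(1)/[(2)·(1)·(-1)] = -6
L_3(3) = (4)·(3)·(2)/[(3)·(2)·(1)] = 4
Sum: (-6)·(-1) + 7·(4) + (-9)·(-6) + 9·(4) = 124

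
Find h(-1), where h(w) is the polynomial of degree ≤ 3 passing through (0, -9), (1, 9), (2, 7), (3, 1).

Using Newton's divided-difference form:
h[0,1] = (9 - (-9)) / (1 - 0) = 18
h[1,2] = (7 - 9) / (2 - 1) = -2
h[2,3] = (1 - 7) / (3 - 2) = -6
h[0,1,2] = (-2 - 18) / (2 - 0) = -10
h[1,2,3] = (-6 - (-2)) / (3 - 1) = -2
h[0,1,2,3] = (-2 - (-10)) / (3 - 0) = 8/3
h(-1) = -9 + 18·(-1) + (-10)·(-1)·(-2) + (8/3)·(-1)·(-2)·(-3) = -63

-63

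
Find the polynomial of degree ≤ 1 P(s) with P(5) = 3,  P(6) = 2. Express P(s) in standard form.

L_0(s) = (s - 6) / [-1] = -s + 6
L_1(s) = (s - 5) / [1] = s - 5
P(s) = 3·L_0 + 2·L_1
  3·L_0(s) = -3s + 18
  2·L_1(s) = 2s - 10
Adding term by term: -s + 8

P(s) = -s + 8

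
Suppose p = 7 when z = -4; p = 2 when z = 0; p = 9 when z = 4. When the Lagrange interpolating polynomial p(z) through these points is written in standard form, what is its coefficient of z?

L_0(z) = z(z - 4) / [32] = (1/32)z^2 - (1/8)z
L_1(z) = (z + 4)(z - 4) / [-16] = -(1/16)z^2 + 1
L_2(z) = (z + 4)z / [32] = (1/32)z^2 + (1/8)z
p(z) = 7·L_0 + 2·L_1 + 9·L_2
Only the coefficient of z is needed; take it from each L_i and combine:
7·(-1/8) + 2·(0) + 9·(1/8) = 1/4

1/4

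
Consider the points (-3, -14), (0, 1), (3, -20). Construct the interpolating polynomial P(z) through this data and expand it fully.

P(z) = -2z^2 - z + 1

Build the Lagrange basis polynomials:
L_0(z) = z(z - 3) / [18] = (1/18)z^2 - (1/6)z
L_1(z) = (z + 3)(z - 3) / [-9] = -(1/9)z^2 + 1
L_2(z) = (z + 3)z / [18] = (1/18)z^2 + (1/6)z
P(z) = (-14)·L_0 + 1·L_1 + (-20)·L_2
  (-14)·L_0(z) = -(7/9)z^2 + (7/3)z
  1·L_1(z) = -(1/9)z^2 + 1
  (-20)·L_2(z) = -(10/9)z^2 - (10/3)z
Adding term by term: -2z^2 - z + 1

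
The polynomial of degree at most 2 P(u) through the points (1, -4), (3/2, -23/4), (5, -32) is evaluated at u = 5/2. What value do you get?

-43/4

Evaluate each Lagrange basis at u = 5/2:
L_0(5/2) = (1)·(-5/2)/[(-1/2)·(-4)] = -5/4
L_1(5/2) = (3/2)·(-5/2)/[(1/2)·(-7/2)] = 15/7
L_2(5/2) = (3/2)·(1)/[(4)·(7/2)] = 3/28
Sum: (-4)·(-5/4) + (-23/4)·(15/7) + (-32)·(3/28) = -43/4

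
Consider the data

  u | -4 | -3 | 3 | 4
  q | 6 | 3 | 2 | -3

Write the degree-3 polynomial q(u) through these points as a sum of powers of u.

q(u) = -(23/168)u^3 - (1/7)u^2 + (179/168)u + 53/14

L_0(u) = (u + 3)(u - 3)(u - 4) / [-56] = -(1/56)u^3 + (1/14)u^2 + (9/56)u - 9/14
L_1(u) = (u + 4)(u - 3)(u - 4) / [42] = (1/42)u^3 - (1/14)u^2 - (8/21)u + 8/7
L_2(u) = (u + 4)(u + 3)(u - 4) / [-42] = -(1/42)u^3 - (1/14)u^2 + (8/21)u + 8/7
L_3(u) = (u + 4)(u + 3)(u - 3) / [56] = (1/56)u^3 + (1/14)u^2 - (9/56)u - 9/14
q(u) = 6·L_0 + 3·L_1 + 2·L_2 + (-3)·L_3
  6·L_0(u) = -(3/28)u^3 + (3/7)u^2 + (27/28)u - 27/7
  3·L_1(u) = (1/14)u^3 - (3/14)u^2 - (8/7)u + 24/7
  2·L_2(u) = -(1/21)u^3 - (1/7)u^2 + (16/21)u + 16/7
  (-3)·L_3(u) = -(3/56)u^3 - (3/14)u^2 + (27/56)u + 27/14
Adding term by term: -(23/168)u^3 - (1/7)u^2 + (179/168)u + 53/14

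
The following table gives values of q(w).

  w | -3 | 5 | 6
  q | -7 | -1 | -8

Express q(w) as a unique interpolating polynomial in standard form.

Build the Lagrange basis polynomials:
L_0(w) = (w - 5)(w - 6) / [72] = (1/72)w^2 - (11/72)w + 5/12
L_1(w) = (w + 3)(w - 6) / [-8] = -(1/8)w^2 + (3/8)w + 9/4
L_2(w) = (w + 3)(w - 5) / [9] = (1/9)w^2 - (2/9)w - 5/3
q(w) = (-7)·L_0 + (-1)·L_1 + (-8)·L_2
  (-7)·L_0(w) = -(7/72)w^2 + (77/72)w - 35/12
  (-1)·L_1(w) = (1/8)w^2 - (3/8)w - 9/4
  (-8)·L_2(w) = -(8/9)w^2 + (16/9)w + 40/3
Adding term by term: -(31/36)w^2 + (89/36)w + 49/6

q(w) = -(31/36)w^2 + (89/36)w + 49/6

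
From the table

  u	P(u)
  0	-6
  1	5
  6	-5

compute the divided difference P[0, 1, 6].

-13/6

P[0,1] = (5 - (-6)) / (1 - 0) = 11
P[1,6] = (-5 - 5) / (6 - 1) = -2
P[0,1,6] = (-2 - 11) / (6 - 0) = -13/6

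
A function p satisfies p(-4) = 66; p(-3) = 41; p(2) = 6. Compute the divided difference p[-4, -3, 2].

p[-4,-3] = (41 - 66) / (-3 - (-4)) = -25
p[-3,2] = (6 - 41) / (2 - (-3)) = -7
p[-4,-3,2] = (-7 - (-25)) / (2 - (-4)) = 3

3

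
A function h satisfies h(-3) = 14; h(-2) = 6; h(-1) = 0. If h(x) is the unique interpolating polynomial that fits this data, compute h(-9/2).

119/4

Evaluate each Lagrange basis at x = -9/2:
L_0(-9/2) = (-5/2)·(-7/2)/[(-1)·(-2)] = 35/8
L_1(-9/2) = (-3/2)·(-7/2)/[(1)·(-1)] = -21/4
L_2(-9/2) = (-3/2)·(-5/2)/[(2)·(1)] = 15/8
Sum: 14·(35/8) + 6·(-21/4) + 0 = 119/4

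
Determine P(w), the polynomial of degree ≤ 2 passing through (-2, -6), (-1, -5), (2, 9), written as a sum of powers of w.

P(w) = (11/12)w^2 + (15/4)w - 13/6

Build the Lagrange basis polynomials:
L_0(w) = (w + 1)(w - 2) / [4] = (1/4)w^2 - (1/4)w - 1/2
L_1(w) = (w + 2)(w - 2) / [-3] = -(1/3)w^2 + 4/3
L_2(w) = (w + 2)(w + 1) / [12] = (1/12)w^2 + (1/4)w + 1/6
P(w) = (-6)·L_0 + (-5)·L_1 + 9·L_2
  (-6)·L_0(w) = -(3/2)w^2 + (3/2)w + 3
  (-5)·L_1(w) = (5/3)w^2 - 20/3
  9·L_2(w) = (3/4)w^2 + (9/4)w + 3/2
Adding term by term: (11/12)w^2 + (15/4)w - 13/6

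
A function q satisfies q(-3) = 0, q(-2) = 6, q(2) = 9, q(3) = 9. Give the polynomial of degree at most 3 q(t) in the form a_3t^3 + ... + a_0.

Newton's divided differences:
q[-3,-2] = (6 - 0) / (-2 - (-3)) = 6
q[-2,2] = (9 - 6) / (2 - (-2)) = 3/4
q[2,3] = (9 - 9) / (3 - 2) = 0
q[-3,-2,2] = (3/4 - 6) / (2 - (-3)) = -21/20
q[-2,2,3] = (0 - 3/4) / (3 - (-2)) = -3/20
q[-3,-2,2,3] = (-3/20 - (-21/20)) / (3 - (-3)) = 3/20
q(t) = 6·(t + 3) + (-21/20)·(t + 3)(t + 2) + (3/20)·(t + 3)(t + 2)(t - 2)
Expanding: q(t) = (3/20)t^3 - (3/5)t^2 + (3/20)t + 99/10

q(t) = (3/20)t^3 - (3/5)t^2 + (3/20)t + 99/10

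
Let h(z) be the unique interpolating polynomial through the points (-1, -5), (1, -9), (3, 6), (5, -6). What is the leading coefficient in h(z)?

-23/24

The leading coefficient equals the top divided difference h[-1,1,3,5].
h[-1,1] = (-9 - (-5)) / (1 - (-1)) = -2
h[1,3] = (6 - (-9)) / (3 - 1) = 15/2
h[3,5] = (-6 - 6) / (5 - 3) = -6
h[-1,1,3] = (15/2 - (-2)) / (3 - (-1)) = 19/8
h[1,3,5] = (-6 - 15/2) / (5 - 1) = -27/8
h[-1,1,3,5] = (-27/8 - 19/8) / (5 - (-1)) = -23/24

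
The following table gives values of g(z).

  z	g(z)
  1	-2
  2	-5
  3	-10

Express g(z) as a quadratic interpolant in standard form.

g(z) = -z^2 - 1

Newton's divided differences:
g[1,2] = (-5 - (-2)) / (2 - 1) = -3
g[2,3] = (-10 - (-5)) / (3 - 2) = -5
g[1,2,3] = (-5 - (-3)) / (3 - 1) = -1
g(z) = -2 + (-3)·(z - 1) + (-1)·(z - 1)(z - 2)
Expanding: g(z) = -z^2 - 1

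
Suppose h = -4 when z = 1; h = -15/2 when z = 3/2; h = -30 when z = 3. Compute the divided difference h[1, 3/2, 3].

-4

h[1,3/2] = (-15/2 - (-4)) / (3/2 - 1) = -7
h[3/2,3] = (-30 - (-15/2)) / (3 - 3/2) = -15
h[1,3/2,3] = (-15 - (-7)) / (3 - 1) = -4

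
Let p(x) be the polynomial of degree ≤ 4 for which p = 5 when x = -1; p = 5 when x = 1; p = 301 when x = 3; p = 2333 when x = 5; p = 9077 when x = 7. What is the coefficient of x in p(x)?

L_0(x) = (x - 1)(x - 3)(x - 5)(x - 7) / [384] = (1/384)x^4 - (1/24)x^3 + (43/192)x^2 - (11/24)x + 35/128
L_1(x) = (x + 1)(x - 3)(x - 5)(x - 7) / [-96] = -(1/96)x^4 + (7/48)x^3 - (7/12)x^2 + (17/48)x + 35/32
L_2(x) = (x + 1)(x - 1)(x - 5)(x - 7) / [64] = (1/64)x^4 - (3/16)x^3 + (17/32)x^2 + (3/16)x - 35/64
L_3(x) = (x + 1)(x - 1)(x - 3)(x - 7) / [-96] = -(1/96)x^4 + (5/48)x^3 - (5/24)x^2 - (5/48)x + 7/32
L_4(x) = (x + 1)(x - 1)(x - 3)(x - 5) / [384] = (1/384)x^4 - (1/48)x^3 + (7/192)x^2 + (1/48)x - 5/128
p(x) = 5·L_0 + 5·L_1 + 301·L_2 + 2333·L_3 + 9077·L_4
Only the coefficient of x is needed; take it from each L_i and combine:
5·(-11/24) + 5·(17/48) + 301·(3/16) + 2333·(-5/48) + 9077·(1/48) = 2

2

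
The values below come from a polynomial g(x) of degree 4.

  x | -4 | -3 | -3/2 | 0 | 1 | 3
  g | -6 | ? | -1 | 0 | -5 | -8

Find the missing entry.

The 5 known values determine g uniquely (degree ≤ 4).
Evaluate each Lagrange basis at x = -3:
L_0(-3) = (-3/2)·(-3)·(-4)·(-6)/[(-5/2)·(-4)·(-5)·(-7)] = 54/175
L_1(-3) = (1)·(-3)·(-4)·(-6)/[(5/2)·(-3/2)·(-5/2)·(-9/2)] = 128/75
L_2(-3) = (1)·(-3/2)·(-4)·(-6)/[(4)·(3/2)·(-1)·(-3)] = -2
L_3(-3) = (1)·(-3/2)·(-3)·(-6)/[(5)·(5/2)·(1)·(-2)] = 27/25
L_4(-3) = (1)·(-3/2)·(-3)·(-4)/[(7)·(9/2)·(3)·(2)] = -2/21
Sum: (-6)·(54/175) + (-1)·(128/75) + 0 + (-5)·(27/25) + (-8)·(-2/21) = -4303/525

-4303/525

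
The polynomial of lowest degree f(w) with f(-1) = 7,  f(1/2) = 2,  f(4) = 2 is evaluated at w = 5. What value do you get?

5

Evaluate each Lagrange basis at w = 5:
L_0(5) = (9/2)·(1)/[(-3/2)·(-5)] = 3/5
L_1(5) = (6)·(1)/[(3/2)·(-7/2)] = -8/7
L_2(5) = (6)·(9/2)/[(5)·(7/2)] = 54/35
Sum: 7·(3/5) + 2·(-8/7) + 2·(54/35) = 5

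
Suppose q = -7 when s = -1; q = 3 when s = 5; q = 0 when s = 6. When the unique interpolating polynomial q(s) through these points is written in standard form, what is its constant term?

Build the Lagrange basis polynomials:
L_0(s) = (s - 5)(s - 6) / [42] = (1/42)s^2 - (11/42)s + 5/7
L_1(s) = (s + 1)(s - 6) / [-6] = -(1/6)s^2 + (5/6)s + 1
L_2(s) = (s + 1)(s - 5) / [7] = (1/7)s^2 - (4/7)s - 5/7
q(s) = (-7)·L_0 + 3·L_1 + 0·L_2
Only the constant term is needed; take it from each L_i and combine:
(-7)·(5/7) + 3·(1) + 0·(-5/7) = -2

-2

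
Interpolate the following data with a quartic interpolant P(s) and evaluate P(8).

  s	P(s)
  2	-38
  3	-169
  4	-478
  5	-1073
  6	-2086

-6014

L_0(8) = (5)·(4)·(3)·(2)/[(-1)·(-2)·(-3)·(-4)] = 5
L_1(8) = (6)·(4)·(3)·(2)/[(1)·(-1)·(-2)·(-3)] = -24
L_2(8) = (6)·(5)·(3)·(2)/[(2)·(1)·(-1)·(-2)] = 45
L_3(8) = (6)·(5)·(4)·(2)/[(3)·(2)·(1)·(-1)] = -40
L_4(8) = (6)·(5)·(4)·(3)/[(4)·(3)·(2)·(1)] = 15
Sum: (-38)·(5) + (-169)·(-24) + (-478)·(45) + (-1073)·(-40) + (-2086)·(15) = -6014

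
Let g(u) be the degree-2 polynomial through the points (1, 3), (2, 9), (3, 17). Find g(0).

Using Newton's divided-difference form:
g[1,2] = (9 - 3) / (2 - 1) = 6
g[2,3] = (17 - 9) / (3 - 2) = 8
g[1,2,3] = (8 - 6) / (3 - 1) = 1
g(0) = 3 + 6·(-1) + 1·(-1)·(-2) = -1

-1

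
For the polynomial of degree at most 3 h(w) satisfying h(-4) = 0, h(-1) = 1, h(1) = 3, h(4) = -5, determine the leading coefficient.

The leading coefficient equals the top divided difference h[-4,-1,1,4].
h[-4,-1] = (1 - 0) / (-1 - (-4)) = 1/3
h[-1,1] = (3 - 1) / (1 - (-1)) = 1
h[1,4] = (-5 - 3) / (4 - 1) = -8/3
h[-4,-1,1] = (1 - 1/3) / (1 - (-4)) = 2/15
h[-1,1,4] = (-8/3 - 1) / (4 - (-1)) = -11/15
h[-4,-1,1,4] = (-11/15 - 2/15) / (4 - (-4)) = -13/120

-13/120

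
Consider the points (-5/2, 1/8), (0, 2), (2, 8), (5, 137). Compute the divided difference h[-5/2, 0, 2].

h[-5/2,0] = (2 - 1/8) / (0 - (-5/2)) = 3/4
h[0,2] = (8 - 2) / (2 - 0) = 3
h[-5/2,0,2] = (3 - 3/4) / (2 - (-5/2)) = 1/2

1/2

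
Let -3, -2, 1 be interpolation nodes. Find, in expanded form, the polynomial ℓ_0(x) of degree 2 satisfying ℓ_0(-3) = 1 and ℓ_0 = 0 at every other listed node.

ℓ_0(x) = (1/4)x^2 + (1/4)x - 1/2

ℓ_0(x) = (x + 2)(x - 1) / [(-1)·(-4)]
       = (x^2 + x - 2) / (4)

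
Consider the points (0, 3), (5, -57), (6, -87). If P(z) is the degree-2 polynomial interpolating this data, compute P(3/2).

Using Newton's divided-difference form:
P[0,5] = (-57 - 3) / (5 - 0) = -12
P[5,6] = (-87 - (-57)) / (6 - 5) = -30
P[0,5,6] = (-30 - (-12)) / (6 - 0) = -3
P(3/2) = 3 + (-12)·(3/2) + (-3)·(3/2)·(-7/2) = 3/4

3/4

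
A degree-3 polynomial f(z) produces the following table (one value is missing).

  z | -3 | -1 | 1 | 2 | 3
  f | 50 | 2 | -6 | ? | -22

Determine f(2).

The 4 known values determine f uniquely (degree ≤ 3).
Evaluate each Lagrange basis at z = 2:
L_0(2) = (3)·(1)·(-1)/[(-2)·(-4)·(-6)] = 1/16
L_1(2) = (5)·(1)·(-1)/[(2)·(-2)·(-4)] = -5/16
L_2(2) = (5)·(3)·(-1)/[(4)·(2)·(-2)] = 15/16
L_3(2) = (5)·(3)·(1)/[(6)·(4)·(2)] = 5/16
Sum: 50·(1/16) + 2·(-5/16) + (-6)·(15/16) + (-22)·(5/16) = -10

-10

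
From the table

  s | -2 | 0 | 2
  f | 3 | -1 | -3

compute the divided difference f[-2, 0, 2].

f[-2,0] = (-1 - 3) / (0 - (-2)) = -2
f[0,2] = (-3 - (-1)) / (2 - 0) = -1
f[-2,0,2] = (-1 - (-2)) / (2 - (-2)) = 1/4

1/4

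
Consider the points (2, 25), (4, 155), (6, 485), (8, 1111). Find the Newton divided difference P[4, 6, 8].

P[4,6] = (485 - 155) / (6 - 4) = 165
P[6,8] = (1111 - 485) / (8 - 6) = 313
P[4,6,8] = (313 - 165) / (8 - 4) = 37

37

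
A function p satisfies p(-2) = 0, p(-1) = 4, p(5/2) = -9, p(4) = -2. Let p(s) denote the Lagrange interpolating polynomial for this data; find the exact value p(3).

Evaluate each Lagrange basis at s = 3:
L_0(3) = (4)·(1/2)·(-1)/[(-1)·(-9/2)·(-6)] = 2/27
L_1(3) = (5)·(1/2)·(-1)/[(1)·(-7/2)·(-5)] = -1/7
L_2(3) = (5)·(4)·(-1)/[(9/2)·(7/2)·(-3/2)] = 160/189
L_3(3) = (5)·(4)·(1/2)/[(6)·(5)·(3/2)] = 2/9
Sum: 0 + 4·(-1/7) + (-9)·(160/189) + (-2)·(2/9) = -544/63

-544/63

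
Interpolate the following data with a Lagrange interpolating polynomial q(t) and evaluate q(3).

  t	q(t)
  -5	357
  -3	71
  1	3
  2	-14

-67

Evaluate each Lagrange basis at t = 3:
L_0(3) = (6)·(2)·(1)/[(-2)·(-6)·(-7)] = -1/7
L_1(3) = (8)·(2)·(1)/[(2)·(-4)·(-5)] = 2/5
L_2(3) = (8)·(6)·(1)/[(6)·(4)·(-1)] = -2
L_3(3) = (8)·(6)·(2)/[(7)·(5)·(1)] = 96/35
Sum: 357·(-1/7) + 71·(2/5) + 3·(-2) + (-14)·(96/35) = -67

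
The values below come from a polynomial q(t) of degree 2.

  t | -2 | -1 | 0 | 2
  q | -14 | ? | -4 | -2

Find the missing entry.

The 3 known values determine q uniquely (degree ≤ 2).
L_0(-1) = (-1)·(-3)/[(-2)·(-4)] = 3/8
L_1(-1) = (1)·(-3)/[(2)·(-2)] = 3/4
L_2(-1) = (1)·(-1)/[(4)·(2)] = -1/8
Sum: (-14)·(3/8) + (-4)·(3/4) + (-2)·(-1/8) = -8

-8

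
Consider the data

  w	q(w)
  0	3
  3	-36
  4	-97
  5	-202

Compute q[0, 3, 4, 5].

q[0,3] = (-36 - 3) / (3 - 0) = -13
q[3,4] = (-97 - (-36)) / (4 - 3) = -61
q[4,5] = (-202 - (-97)) / (5 - 4) = -105
q[0,3,4] = (-61 - (-13)) / (4 - 0) = -12
q[3,4,5] = (-105 - (-61)) / (5 - 3) = -22
q[0,3,4,5] = (-22 - (-12)) / (5 - 0) = -2

-2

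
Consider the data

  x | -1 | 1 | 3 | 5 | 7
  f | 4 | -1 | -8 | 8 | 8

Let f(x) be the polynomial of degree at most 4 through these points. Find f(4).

-31/16

Evaluate each Lagrange basis at x = 4:
L_0(4) = (3)·(1)·(-1)·(-3)/[(-2)·(-4)·(-6)·(-8)] = 3/128
L_1(4) = (5)·(1)·(-1)·(-3)/[(2)·(-2)·(-4)·(-6)] = -5/32
L_2(4) = (5)·(3)·(-1)·(-3)/[(4)·(2)·(-2)·(-4)] = 45/64
L_3(4) = (5)·(3)·(1)·(-3)/[(6)·(4)·(2)·(-2)] = 15/32
L_4(4) = (5)·(3)·(1)·(-1)/[(8)·(6)·(4)·(2)] = -5/128
Sum: 4·(3/128) + (-1)·(-5/32) + (-8)·(45/64) + 8·(15/32) + 8·(-5/128) = -31/16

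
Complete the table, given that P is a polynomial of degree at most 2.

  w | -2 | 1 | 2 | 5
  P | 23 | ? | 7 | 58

2

The 3 known values determine P uniquely (degree ≤ 2).
L_0(1) = (-1)·(-4)/[(-4)·(-7)] = 1/7
L_1(1) = (3)·(-4)/[(4)·(-3)] = 1
L_2(1) = (3)·(-1)/[(7)·(3)] = -1/7
Sum: 23·(1/7) + 7·(1) + 58·(-1/7) = 2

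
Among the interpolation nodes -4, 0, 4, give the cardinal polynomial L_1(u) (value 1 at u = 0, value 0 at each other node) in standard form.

L_1(u) = -(1/16)u^2 + 1

L_1(u) = (u + 4)(u - 4) / [(4)·(-4)]
       = (u^2 - 16) / (-16)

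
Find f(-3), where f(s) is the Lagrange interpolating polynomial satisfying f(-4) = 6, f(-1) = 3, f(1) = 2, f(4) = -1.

Evaluate each Lagrange basis at s = -3:
L_0(-3) = (-2)·(-4)·(-7)/[(-3)·(-5)·(-8)] = 7/15
L_1(-3) = (1)·(-4)·(-7)/[(3)·(-2)·(-5)] = 14/15
L_2(-3) = (1)·(-2)·(-7)/[(5)·(2)·(-3)] = -7/15
L_3(-3) = (1)·(-2)·(-4)/[(8)·(5)·(3)] = 1/15
Sum: 6·(7/15) + 3·(14/15) + 2·(-7/15) + (-1)·(1/15) = 23/5

23/5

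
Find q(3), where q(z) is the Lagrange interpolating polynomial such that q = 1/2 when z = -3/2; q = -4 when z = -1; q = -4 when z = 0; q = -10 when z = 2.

-40

L_0(3) = (4)·(3)·(1)/[(-1/2)·(-3/2)·(-7/2)] = -32/7
L_1(3) = (9/2)·(3)·(1)/[(1/2)·(-1)·(-3)] = 9
L_2(3) = (9/2)·(4)·(1)/[(3/2)·(1)·(-2)] = -6
L_3(3) = (9/2)·(4)·(3)/[(7/2)·(3)·(2)] = 18/7
Sum: 1/2·(-32/7) + (-4)·(9) + (-4)·(-6) + (-10)·(18/7) = -40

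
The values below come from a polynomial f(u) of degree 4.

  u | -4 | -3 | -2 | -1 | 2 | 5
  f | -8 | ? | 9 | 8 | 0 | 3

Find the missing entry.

2795/567

The 5 known values determine f uniquely (degree ≤ 4).
L_0(-3) = (-1)·(-2)·(-5)·(-8)/[(-2)·(-3)·(-6)·(-9)] = 20/81
L_1(-3) = (1)·(-2)·(-5)·(-8)/[(2)·(-1)·(-4)·(-7)] = 10/7
L_2(-3) = (1)·(-1)·(-5)·(-8)/[(3)·(1)·(-3)·(-6)] = -20/27
L_3(-3) = (1)·(-1)·(-2)·(-8)/[(6)·(4)·(3)·(-3)] = 2/27
L_4(-3) = (1)·(-1)·(-2)·(-5)/[(9)·(7)·(6)·(3)] = -5/567
Sum: (-8)·(20/81) + 9·(10/7) + 8·(-20/27) + 0 + 3·(-5/567) = 2795/567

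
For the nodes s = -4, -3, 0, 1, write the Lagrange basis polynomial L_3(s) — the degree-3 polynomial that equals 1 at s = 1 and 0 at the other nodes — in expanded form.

L_3(s) = (s + 4)(s + 3)s / [(5)·(4)·(1)]
       = (s^3 + 7s^2 + 12s) / (20)

L_3(s) = (1/20)s^3 + (7/20)s^2 + (3/5)s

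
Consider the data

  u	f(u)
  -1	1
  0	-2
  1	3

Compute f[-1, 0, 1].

4

f[-1,0] = (-2 - 1) / (0 - (-1)) = -3
f[0,1] = (3 - (-2)) / (1 - 0) = 5
f[-1,0,1] = (5 - (-3)) / (1 - (-1)) = 4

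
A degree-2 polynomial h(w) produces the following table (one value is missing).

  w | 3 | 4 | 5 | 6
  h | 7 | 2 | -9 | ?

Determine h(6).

The 3 known values determine h uniquely (degree ≤ 2).
L_0(6) = (2)·(1)/[(-1)·(-2)] = 1
L_1(6) = (3)·(1)/[(1)·(-1)] = -3
L_2(6) = (3)·(2)/[(2)·(1)] = 3
Sum: 7·(1) + 2·(-3) + (-9)·(3) = -26

-26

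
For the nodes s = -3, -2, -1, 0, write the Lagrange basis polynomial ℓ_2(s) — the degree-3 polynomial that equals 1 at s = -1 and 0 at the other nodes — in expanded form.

ℓ_2(s) = (s + 3)(s + 2)s / [(2)·(1)·(-1)]
       = (s^3 + 5s^2 + 6s) / (-2)

ℓ_2(s) = -(1/2)s^3 - (5/2)s^2 - 3s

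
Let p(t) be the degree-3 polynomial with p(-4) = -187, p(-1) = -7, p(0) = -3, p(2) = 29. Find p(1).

3

Using Newton's divided-difference form:
p[-4,-1] = (-7 - (-187)) / (-1 - (-4)) = 60
p[-1,0] = (-3 - (-7)) / (0 - (-1)) = 4
p[0,2] = (29 - (-3)) / (2 - 0) = 16
p[-4,-1,0] = (4 - 60) / (0 - (-4)) = -14
p[-1,0,2] = (16 - 4) / (2 - (-1)) = 4
p[-4,-1,0,2] = (4 - (-14)) / (2 - (-4)) = 3
p(1) = -187 + 60·(5) + (-14)·(5)·(2) + 3·(5)·(2)·(1) = 3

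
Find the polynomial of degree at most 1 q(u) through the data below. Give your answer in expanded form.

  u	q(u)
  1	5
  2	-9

q(u) = -14u + 19

L_0(u) = (u - 2) / [-1] = -u + 2
L_1(u) = (u - 1) / [1] = u - 1
q(u) = 5·L_0 + (-9)·L_1
  5·L_0(u) = -5u + 10
  (-9)·L_1(u) = -9u + 9
Adding term by term: -14u + 19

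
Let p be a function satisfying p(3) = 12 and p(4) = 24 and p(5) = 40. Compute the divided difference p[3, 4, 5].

p[3,4] = (24 - 12) / (4 - 3) = 12
p[4,5] = (40 - 24) / (5 - 4) = 16
p[3,4,5] = (16 - 12) / (5 - 3) = 2

2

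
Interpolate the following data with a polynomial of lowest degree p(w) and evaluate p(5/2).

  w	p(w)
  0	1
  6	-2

L_0(5/2) = (-7/2)/[(-6)] = 7/12
L_1(5/2) = (5/2)/[(6)] = 5/12
Sum: 1·(7/12) + (-2)·(5/12) = -1/4

-1/4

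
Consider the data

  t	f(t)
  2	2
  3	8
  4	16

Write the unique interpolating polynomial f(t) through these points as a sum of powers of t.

Build the Lagrange basis polynomials:
L_0(t) = (t - 3)(t - 4) / [2] = (1/2)t^2 - (7/2)t + 6
L_1(t) = (t - 2)(t - 4) / [-1] = -t^2 + 6t - 8
L_2(t) = (t - 2)(t - 3) / [2] = (1/2)t^2 - (5/2)t + 3
f(t) = 2·L_0 + 8·L_1 + 16·L_2
  2·L_0(t) = t^2 - 7t + 12
  8·L_1(t) = -8t^2 + 48t - 64
  16·L_2(t) = 8t^2 - 40t + 48
Adding term by term: t^2 + t - 4

f(t) = t^2 + t - 4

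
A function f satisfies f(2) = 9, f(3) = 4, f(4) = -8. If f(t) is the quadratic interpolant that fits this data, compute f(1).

7

Evaluate each Lagrange basis at t = 1:
L_0(1) = (-2)·(-3)/[(-1)·(-2)] = 3
L_1(1) = (-1)·(-3)/[(1)·(-1)] = -3
L_2(1) = (-1)·(-2)/[(2)·(1)] = 1
Sum: 9·(3) + 4·(-3) + (-8)·(1) = 7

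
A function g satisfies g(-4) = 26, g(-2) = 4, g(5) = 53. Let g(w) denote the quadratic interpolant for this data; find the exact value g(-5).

Using Newton's divided-difference form:
g[-4,-2] = (4 - 26) / (-2 - (-4)) = -11
g[-2,5] = (53 - 4) / (5 - (-2)) = 7
g[-4,-2,5] = (7 - (-11)) / (5 - (-4)) = 2
g(-5) = 26 + (-11)·(-1) + 2·(-1)·(-3) = 43

43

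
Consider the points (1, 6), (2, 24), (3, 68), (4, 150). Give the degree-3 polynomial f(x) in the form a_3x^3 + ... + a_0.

Newton's divided differences:
f[1,2] = (24 - 6) / (2 - 1) = 18
f[2,3] = (68 - 24) / (3 - 2) = 44
f[3,4] = (150 - 68) / (4 - 3) = 82
f[1,2,3] = (44 - 18) / (3 - 1) = 13
f[2,3,4] = (82 - 44) / (4 - 2) = 19
f[1,2,3,4] = (19 - 13) / (4 - 1) = 2
f(x) = 6 + 18·(x - 1) + 13·(x - 1)(x - 2) + 2·(x - 1)(x - 2)(x - 3)
Expanding: f(x) = 2x^3 + x^2 + x + 2

f(x) = 2x^3 + x^2 + x + 2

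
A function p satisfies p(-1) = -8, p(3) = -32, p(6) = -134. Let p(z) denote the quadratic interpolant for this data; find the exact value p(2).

L_0(2) = (-1)·(-4)/[(-4)·(-7)] = 1/7
L_1(2) = (3)·(-4)/[(4)·(-3)] = 1
L_2(2) = (3)·(-1)/[(7)·(3)] = -1/7
Sum: (-8)·(1/7) + (-32)·(1) + (-134)·(-1/7) = -14

-14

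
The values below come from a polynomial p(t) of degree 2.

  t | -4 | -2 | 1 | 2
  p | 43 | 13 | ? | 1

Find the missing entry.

-2

The 3 known values determine p uniquely (degree ≤ 2).
Evaluate each Lagrange basis at t = 1:
L_0(1) = (3)·(-1)/[(-2)·(-6)] = -1/4
L_1(1) = (5)·(-1)/[(2)·(-4)] = 5/8
L_2(1) = (5)·(3)/[(6)·(4)] = 5/8
Sum: 43·(-1/4) + 13·(5/8) + 1·(5/8) = -2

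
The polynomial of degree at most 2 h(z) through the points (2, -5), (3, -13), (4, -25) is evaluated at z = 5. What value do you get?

-41

Using Newton's divided-difference form:
h[2,3] = (-13 - (-5)) / (3 - 2) = -8
h[3,4] = (-25 - (-13)) / (4 - 3) = -12
h[2,3,4] = (-12 - (-8)) / (4 - 2) = -2
h(5) = -5 + (-8)·(3) + (-2)·(3)·(2) = -41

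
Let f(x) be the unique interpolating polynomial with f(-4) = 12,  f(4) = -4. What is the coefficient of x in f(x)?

The leading coefficient equals the top divided difference f[-4,4].
f[-4,4] = (-4 - 12) / (4 - (-4)) = -2

-2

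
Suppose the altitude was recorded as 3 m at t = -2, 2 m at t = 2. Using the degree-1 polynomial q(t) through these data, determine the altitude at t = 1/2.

L_0(1/2) = (-3/2)/[(-4)] = 3/8
L_1(1/2) = (5/2)/[(4)] = 5/8
Sum: 3·(3/8) + 2·(5/8) = 19/8

19/8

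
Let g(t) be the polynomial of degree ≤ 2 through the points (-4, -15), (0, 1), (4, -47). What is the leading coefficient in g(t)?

L_0(t) = t(t - 4) / [32] = (1/32)t^2 - (1/8)t
L_1(t) = (t + 4)(t - 4) / [-16] = -(1/16)t^2 + 1
L_2(t) = (t + 4)t / [32] = (1/32)t^2 + (1/8)t
g(t) = (-15)·L_0 + 1·L_1 + (-47)·L_2
Only the coefficient of t^2 is needed; take it from each L_i and combine:
(-15)·(1/32) + 1·(-1/16) + (-47)·(1/32) = -2

-2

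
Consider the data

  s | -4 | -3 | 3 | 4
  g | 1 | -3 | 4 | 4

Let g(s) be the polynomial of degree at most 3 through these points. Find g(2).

71/28

Using Newton's divided-difference form:
g[-4,-3] = (-3 - 1) / (-3 - (-4)) = -4
g[-3,3] = (4 - (-3)) / (3 - (-3)) = 7/6
g[3,4] = (4 - 4) / (4 - 3) = 0
g[-4,-3,3] = (7/6 - (-4)) / (3 - (-4)) = 31/42
g[-3,3,4] = (0 - 7/6) / (4 - (-3)) = -1/6
g[-4,-3,3,4] = (-1/6 - 31/42) / (4 - (-4)) = -19/168
g(2) = 1 + (-4)·(6) + (31/42)·(6)·(5) + (-19/168)·(6)·(5)·(-1) = 71/28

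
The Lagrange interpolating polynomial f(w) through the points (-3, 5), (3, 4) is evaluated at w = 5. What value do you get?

Evaluate each Lagrange basis at w = 5:
L_0(5) = (2)/[(-6)] = -1/3
L_1(5) = (8)/[(6)] = 4/3
Sum: 5·(-1/3) + 4·(4/3) = 11/3

11/3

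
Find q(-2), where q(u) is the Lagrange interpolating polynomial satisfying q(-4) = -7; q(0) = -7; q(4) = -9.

Evaluate each Lagrange basis at u = -2:
L_0(-2) = (-2)·(-6)/[(-4)·(-8)] = 3/8
L_1(-2) = (2)·(-6)/[(4)·(-4)] = 3/4
L_2(-2) = (2)·(-2)/[(8)·(4)] = -1/8
Sum: (-7)·(3/8) + (-7)·(3/4) + (-9)·(-1/8) = -27/4

-27/4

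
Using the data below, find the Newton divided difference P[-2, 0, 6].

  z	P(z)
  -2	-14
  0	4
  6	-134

-4

P[-2,0] = (4 - (-14)) / (0 - (-2)) = 9
P[0,6] = (-134 - 4) / (6 - 0) = -23
P[-2,0,6] = (-23 - 9) / (6 - (-2)) = -4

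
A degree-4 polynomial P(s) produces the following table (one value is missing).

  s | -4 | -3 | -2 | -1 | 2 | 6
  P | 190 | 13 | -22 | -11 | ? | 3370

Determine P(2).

58

The 5 known values determine P uniquely (degree ≤ 4).
Evaluate each Lagrange basis at s = 2:
L_0(2) = (5)·(4)·(3)·(-4)/[(-1)·(-2)·(-3)·(-10)] = -4
L_1(2) = (6)·(4)·(3)·(-4)/[(1)·(-1)·(-2)·(-9)] = 16
L_2(2) = (6)·(5)·(3)·(-4)/[(2)·(1)·(-1)·(-8)] = -45/2
L_3(2) = (6)·(5)·(4)·(-4)/[(3)·(2)·(1)·(-7)] = 80/7
L_4(2) = (6)·(5)·(4)·(3)/[(10)·(9)·(8)·(7)] = 1/14
Sum: 190·(-4) + 13·(16) + (-22)·(-45/2) + (-11)·(80/7) + 3370·(1/14) = 58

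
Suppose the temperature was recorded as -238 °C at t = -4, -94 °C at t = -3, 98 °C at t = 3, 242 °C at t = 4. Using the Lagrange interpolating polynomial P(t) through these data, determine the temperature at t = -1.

2

L_0(-1) = (2)·(-4)·(-5)/[(-1)·(-7)·(-8)] = -5/7
L_1(-1) = (3)·(-4)·(-5)/[(1)·(-6)·(-7)] = 10/7
L_2(-1) = (3)·(2)·(-5)/[(7)·(6)·(-1)] = 5/7
L_3(-1) = (3)·(2)·(-4)/[(8)·(7)·(1)] = -3/7
Sum: (-238)·(-5/7) + (-94)·(10/7) + 98·(5/7) + 242·(-3/7) = 2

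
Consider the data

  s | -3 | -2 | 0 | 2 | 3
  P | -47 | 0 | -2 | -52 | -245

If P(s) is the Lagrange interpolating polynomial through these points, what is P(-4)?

-238

Evaluate each Lagrange basis at s = -4:
L_0(-4) = (-2)·(-4)·(-6)·(-7)/[(-1)·(-3)·(-5)·(-6)] = 56/15
L_1(-4) = (-1)·(-4)·(-6)·(-7)/[(1)·(-2)·(-4)·(-5)] = -21/5
L_2(-4) = (-1)·(-2)·(-6)·(-7)/[(3)·(2)·(-2)·(-3)] = 7/3
L_3(-4) = (-1)·(-2)·(-4)·(-7)/[(5)·(4)·(2)·(-1)] = -7/5
L_4(-4) = (-1)·(-2)·(-4)·(-6)/[(6)·(5)·(3)·(1)] = 8/15
Sum: (-47)·(56/15) + 0 + (-2)·(7/3) + (-52)·(-7/5) + (-245)·(8/15) = -238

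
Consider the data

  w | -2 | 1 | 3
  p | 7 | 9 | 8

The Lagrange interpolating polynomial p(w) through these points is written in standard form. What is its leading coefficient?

-7/30

L_0(w) = (w - 1)(w - 3) / [15] = (1/15)w^2 - (4/15)w + 1/5
L_1(w) = (w + 2)(w - 3) / [-6] = -(1/6)w^2 + (1/6)w + 1
L_2(w) = (w + 2)(w - 1) / [10] = (1/10)w^2 + (1/10)w - 1/5
p(w) = 7·L_0 + 9·L_1 + 8·L_2
Only the coefficient of w^2 is needed; take it from each L_i and combine:
7·(1/15) + 9·(-1/6) + 8·(1/10) = -7/30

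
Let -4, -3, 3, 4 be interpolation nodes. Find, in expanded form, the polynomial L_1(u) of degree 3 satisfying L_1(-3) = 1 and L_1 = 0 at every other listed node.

L_1(u) = (1/42)u^3 - (1/14)u^2 - (8/21)u + 8/7

L_1(u) = (u + 4)(u - 3)(u - 4) / [(1)·(-6)·(-7)]
       = (u^3 - 3u^2 - 16u + 48) / (42)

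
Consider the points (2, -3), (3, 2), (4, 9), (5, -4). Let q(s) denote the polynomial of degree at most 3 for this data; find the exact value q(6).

-59

L_0(6) = (3)·(2)·(1)/[(-1)·(-2)·(-3)] = -1
L_1(6) = (4)·(2)·(1)/[(1)·(-1)·(-2)] = 4
L_2(6) = (4)·(3)·(1)/[(2)·(1)·(-1)] = -6
L_3(6) = (4)·(3)·(2)/[(3)·(2)·(1)] = 4
Sum: (-3)·(-1) + 2·(4) + 9·(-6) + (-4)·(4) = -59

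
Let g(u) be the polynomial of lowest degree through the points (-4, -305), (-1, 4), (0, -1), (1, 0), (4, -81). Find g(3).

Using Newton's divided-difference form:
g[-4,-1] = (4 - (-305)) / (-1 - (-4)) = 103
g[-1,0] = (-1 - 4) / (0 - (-1)) = -5
g[0,1] = (0 - (-1)) / (1 - 0) = 1
g[1,4] = (-81 - 0) / (4 - 1) = -27
g[-4,-1,0] = (-5 - 103) / (0 - (-4)) = -27
g[-1,0,1] = (1 - (-5)) / (1 - (-1)) = 3
g[0,1,4] = (-27 - 1) / (4 - 0) = -7
g[-4,-1,0,1] = (3 - (-27)) / (1 - (-4)) = 6
g[-1,0,1,4] = (-7 - 3) / (4 - (-1)) = -2
g[-4,-1,0,1,4] = (-2 - 6) / (4 - (-4)) = -1
g(3) = -305 + 103·(7) + (-27)·(7)·(4) + 6·(7)·(4)·(3) + (-1)·(7)·(4)·(3)·(2) = -4

-4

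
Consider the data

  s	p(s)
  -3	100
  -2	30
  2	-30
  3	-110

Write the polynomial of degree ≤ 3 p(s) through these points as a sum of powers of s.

Build the Lagrange basis polynomials:
L_0(s) = (s + 2)(s - 2)(s - 3) / [-30] = -(1/30)s^3 + (1/10)s^2 + (2/15)s - 2/5
L_1(s) = (s + 3)(s - 2)(s - 3) / [20] = (1/20)s^3 - (1/10)s^2 - (9/20)s + 9/10
L_2(s) = (s + 3)(s + 2)(s - 3) / [-20] = -(1/20)s^3 - (1/10)s^2 + (9/20)s + 9/10
L_3(s) = (s + 3)(s + 2)(s - 2) / [30] = (1/30)s^3 + (1/10)s^2 - (2/15)s - 2/5
p(s) = 100·L_0 + 30·L_1 + (-30)·L_2 + (-110)·L_3
  100·L_0(s) = -(10/3)s^3 + 10s^2 + (40/3)s - 40
  30·L_1(s) = (3/2)s^3 - 3s^2 - (27/2)s + 27
  (-30)·L_2(s) = (3/2)s^3 + 3s^2 - (27/2)s - 27
  (-110)·L_3(s) = -(11/3)s^3 - 11s^2 + (44/3)s + 44
Adding term by term: -4s^3 - s^2 + s + 4

p(s) = -4s^3 - s^2 + s + 4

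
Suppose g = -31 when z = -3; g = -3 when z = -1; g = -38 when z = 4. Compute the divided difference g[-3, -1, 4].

-3

g[-3,-1] = (-3 - (-31)) / (-1 - (-3)) = 14
g[-1,4] = (-38 - (-3)) / (4 - (-1)) = -7
g[-3,-1,4] = (-7 - 14) / (4 - (-3)) = -3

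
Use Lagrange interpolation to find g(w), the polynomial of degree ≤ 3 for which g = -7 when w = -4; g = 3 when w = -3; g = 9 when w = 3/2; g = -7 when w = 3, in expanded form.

g(w) = -(2/33)w^3 - (21/11)w^2 - (37/33)w + 167/11

Build the Lagrange basis polynomials:
L_0(w) = (w + 3)(w - 3/2)(w - 3) / [-77/2] = -(2/77)w^3 + (3/77)w^2 + (18/77)w - 27/77
L_1(w) = (w + 4)(w - 3/2)(w - 3) / [27] = (1/27)w^3 - (1/54)w^2 - (1/2)w + 2/3
L_2(w) = (w + 4)(w + 3)(w - 3) / [-297/8] = -(8/297)w^3 - (32/297)w^2 + (8/33)w + 32/33
L_3(w) = (w + 4)(w + 3)(w - 3/2) / [63] = (1/63)w^3 + (11/126)w^2 + (1/42)w - 2/7
g(w) = (-7)·L_0 + 3·L_1 + 9·L_2 + (-7)·L_3
  (-7)·L_0(w) = (2/11)w^3 - (3/11)w^2 - (18/11)w + 27/11
  3·L_1(w) = (1/9)w^3 - (1/18)w^2 - (3/2)w + 2
  9·L_2(w) = -(8/33)w^3 - (32/33)w^2 + (24/11)w + 96/11
  (-7)·L_3(w) = -(1/9)w^3 - (11/18)w^2 - (1/6)w + 2
Adding term by term: -(2/33)w^3 - (21/11)w^2 - (37/33)w + 167/11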